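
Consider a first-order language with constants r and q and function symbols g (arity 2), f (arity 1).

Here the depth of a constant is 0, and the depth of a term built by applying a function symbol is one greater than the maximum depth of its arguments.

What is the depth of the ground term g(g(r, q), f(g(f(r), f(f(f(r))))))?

depth(g(r, q)) = 1 + max(0, 0) = 1
depth(f(r)) = 1 + depth(r) = 1 + 0 = 1
depth(f(f(r))) = 1 + depth(f(r)) = 1 + 1 = 2
depth(f(f(f(r)))) = 1 + depth(f(f(r))) = 1 + 2 = 3
depth(g(f(r), f(f(f(r))))) = 1 + max(1, 3) = 4
depth(f(g(f(r), f(f(f(r)))))) = 1 + depth(g(f(r), f(f(f(r))))) = 1 + 4 = 5
depth(g(g(r, q), f(g(f(r), f(f(f(r))))))) = 1 + max(1, 5) = 6

6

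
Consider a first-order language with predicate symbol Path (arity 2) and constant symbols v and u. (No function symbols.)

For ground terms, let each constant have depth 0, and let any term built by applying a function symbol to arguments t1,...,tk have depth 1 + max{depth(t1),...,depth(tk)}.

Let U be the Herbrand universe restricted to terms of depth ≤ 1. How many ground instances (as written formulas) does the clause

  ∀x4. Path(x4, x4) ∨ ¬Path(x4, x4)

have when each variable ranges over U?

2

Ground terms of depth ≤ 1:
  With no function symbols every ground term is a constant, so there are exactly 2 ground terms at every depth bound.
  N_0 = 2
  N_1 = 2
So there are 2 ground terms available for substitution.
The variable x4 ranges independently over the available ground terms, and distinct assignments produce distinct instances.
Number of ground instances = 2.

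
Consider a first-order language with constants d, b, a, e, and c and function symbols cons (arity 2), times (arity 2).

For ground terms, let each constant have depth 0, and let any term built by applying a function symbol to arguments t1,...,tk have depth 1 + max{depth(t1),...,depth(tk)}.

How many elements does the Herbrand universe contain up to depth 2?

Write N_k for the number of ground terms of depth ≤ k. A term of depth ≤ k is either a constant or a function symbol applied to arguments of depth ≤ k−1, so N_k = 5 + N_{k-1}^2 + N_{k-1}^2.
N_0 = 5
N_1 = 5 + 5^2 + 5^2 = 55
N_2 = 5 + 55^2 + 55^2 = 6055

6055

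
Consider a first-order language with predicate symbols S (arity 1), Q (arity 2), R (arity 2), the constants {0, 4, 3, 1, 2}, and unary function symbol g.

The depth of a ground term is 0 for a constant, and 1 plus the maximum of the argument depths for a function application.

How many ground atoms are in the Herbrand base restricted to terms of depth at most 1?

First count ground terms of depth ≤ 1.
Let N_k count ground terms of depth at most k. Each non-constant term of depth ≤ k is some function symbol applied to depth-≤(k−1) arguments, giving N_k = 5 + N_{k-1}.
N_0 = 5
N_1 = 5 + 5 = 10
Explicitly: 0, 4, 3, 1, 2, g(0), g(4), g(3), g(1), g(2).
So |H| = 10.
Each predicate of arity r yields |H|^r ground atoms (one per choice of an r-tuple from H):
  S: 10;  Q: 10^2 = 100;  R: 10^2 = 100
Total ground atoms: 10 + 100 + 100 = 210.

210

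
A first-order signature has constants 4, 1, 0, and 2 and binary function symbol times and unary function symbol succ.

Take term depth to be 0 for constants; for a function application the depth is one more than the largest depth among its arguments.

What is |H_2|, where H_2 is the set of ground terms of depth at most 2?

604

If N_k denotes the number of depth-≤k ground terms, the 4 constants give N_0 = 4, and each function symbol of arity r contributes N_{k-1}^r new terms at level k: N_k = 4 + N_{k-1}^2 + N_{k-1}.
N_0 = 4
N_1 = 4 + 4^2 + 4 = 24
N_2 = 4 + 24^2 + 24 = 604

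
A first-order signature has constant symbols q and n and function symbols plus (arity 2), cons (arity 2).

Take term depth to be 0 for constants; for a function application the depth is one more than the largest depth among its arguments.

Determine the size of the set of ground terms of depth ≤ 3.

81610

Count level by level. With function symbols plus/2, cons/2, the terms of depth ≤ k are the 2 constants together with each function applied to depth-≤(k−1) tuples, so N_k = 2 + N_{k-1}^2 + N_{k-1}^2.
N_0 = 2
N_1 = 2 + 2^2 + 2^2 = 10
N_2 = 2 + 10^2 + 10^2 = 202
N_3 = 2 + 202^2 + 202^2 = 81610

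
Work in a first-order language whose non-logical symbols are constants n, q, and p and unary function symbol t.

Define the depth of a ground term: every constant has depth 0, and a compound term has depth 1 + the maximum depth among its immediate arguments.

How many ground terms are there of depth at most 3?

If N_k denotes the number of depth-≤k ground terms, the 3 constants give N_0 = 3, and each function symbol of arity r contributes N_{k-1}^r new terms at level k: N_k = 3 + N_{k-1}.
N_0 = 3
N_1 = 3 + 3 = 6
N_2 = 3 + 6 = 9
N_3 = 3 + 9 = 12
Explicitly: n, q, p, t(n), t(q), t(p), t(t(n)), t(t(q)), t(t(p)), t(t(t(n))), t(t(t(q))), t(t(t(p))).

12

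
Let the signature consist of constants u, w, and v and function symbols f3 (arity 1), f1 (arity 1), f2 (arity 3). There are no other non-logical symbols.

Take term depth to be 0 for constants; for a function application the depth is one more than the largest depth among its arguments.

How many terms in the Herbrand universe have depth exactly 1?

33

Let N_k count ground terms of depth at most k. Each non-constant term of depth ≤ k is some function symbol applied to depth-≤(k−1) arguments, giving N_k = 3 + N_{k-1} + N_{k-1} + N_{k-1}^3.
N_0 = 3
N_1 = 3 + 3 + 3 + 3^3 = 36
Terms of depth exactly 1: N_1 − N_0 = 36 − 3 = 33.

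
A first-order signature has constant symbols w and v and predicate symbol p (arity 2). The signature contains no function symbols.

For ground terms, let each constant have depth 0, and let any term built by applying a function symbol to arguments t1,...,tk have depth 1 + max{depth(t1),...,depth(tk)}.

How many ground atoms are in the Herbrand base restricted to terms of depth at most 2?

First count ground terms of depth ≤ 2.
With no function symbols every ground term is a constant, so there are exactly 2 ground terms at every depth bound.
N_0 = 2
N_1 = 2
N_2 = 2
Explicitly: w, v.
So |H| = 2.
Ground atoms are formed by filling each argument slot of a predicate with a term from H, so an r-ary predicate gives |H|^r atoms:
  p: 2^2 = 4
Total ground atoms: 4.

4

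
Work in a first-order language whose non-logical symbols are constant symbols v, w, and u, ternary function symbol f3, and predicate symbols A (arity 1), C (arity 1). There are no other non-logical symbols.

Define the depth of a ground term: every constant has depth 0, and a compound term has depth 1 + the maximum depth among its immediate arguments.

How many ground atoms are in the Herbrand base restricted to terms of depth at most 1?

First count ground terms of depth ≤ 1.
If N_k denotes the number of depth-≤k ground terms, the 3 constants give N_0 = 3, and each function symbol of arity r contributes N_{k-1}^r new terms at level k: N_k = 3 + N_{k-1}^3.
N_0 = 3
N_1 = 3 + 3^3 = 30
So |H| = 30.
For each predicate symbol, the number of ground atoms is |H| raised to its arity; summing:
  A: 30;  C: 30
Total ground atoms: 30 + 30 = 60.

60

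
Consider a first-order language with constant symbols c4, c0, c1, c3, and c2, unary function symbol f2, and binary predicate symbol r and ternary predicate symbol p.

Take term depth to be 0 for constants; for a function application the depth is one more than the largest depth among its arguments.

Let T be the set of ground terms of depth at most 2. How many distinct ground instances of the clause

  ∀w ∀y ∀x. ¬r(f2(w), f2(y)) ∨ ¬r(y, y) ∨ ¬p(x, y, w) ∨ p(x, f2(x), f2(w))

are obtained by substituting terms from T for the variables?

3375

Ground terms of depth ≤ 2:
  Let N_k = |{terms of depth ≤ k}|. Then N_0 = 5 and N_k = 5 + N_{k-1} for k ≥ 1 (one summand per function symbol, arity giving the exponent).
  N_0 = 5
  N_1 = 5 + 5 = 10
  N_2 = 5 + 10 = 15
So there are 15 ground terms available for substitution.
There are 3 variables to instantiate (w, y, x), each occurring in at least one literal, so different choices give different ground instances.
Number of ground instances = 15^3 = 3375.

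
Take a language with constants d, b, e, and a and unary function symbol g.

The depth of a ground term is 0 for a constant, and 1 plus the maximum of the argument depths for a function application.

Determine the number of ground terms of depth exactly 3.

Let N_k = |{terms of depth ≤ k}|. Then N_0 = 4 and N_k = 4 + N_{k-1} for k ≥ 1 (one summand per function symbol, arity giving the exponent).
N_0 = 4
N_1 = 4 + 4 = 8
N_2 = 4 + 8 = 12
N_3 = 4 + 12 = 16
Terms of depth exactly 3: N_3 − N_2 = 16 − 12 = 4.

4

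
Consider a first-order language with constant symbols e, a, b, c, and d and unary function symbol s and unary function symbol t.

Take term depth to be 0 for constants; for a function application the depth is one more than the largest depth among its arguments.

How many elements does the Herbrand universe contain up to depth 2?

Write N_k for the number of ground terms of depth ≤ k. A term of depth ≤ k is either a constant or a function symbol applied to arguments of depth ≤ k−1, so N_k = 5 + N_{k-1} + N_{k-1}.
N_0 = 5
N_1 = 5 + 5 + 5 = 15
N_2 = 5 + 15 + 15 = 35

35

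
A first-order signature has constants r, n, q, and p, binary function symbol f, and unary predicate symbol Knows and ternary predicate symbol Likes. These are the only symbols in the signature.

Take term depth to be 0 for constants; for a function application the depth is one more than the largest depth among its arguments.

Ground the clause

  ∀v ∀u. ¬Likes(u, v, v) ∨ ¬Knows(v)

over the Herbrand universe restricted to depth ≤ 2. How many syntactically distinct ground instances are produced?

Ground terms of depth ≤ 2:
  Let N_k count ground terms of depth at most k. Each non-constant term of depth ≤ k is some function symbol applied to depth-≤(k−1) arguments, giving N_k = 4 + N_{k-1}^2.
  N_0 = 4
  N_1 = 4 + 4^2 = 20
  N_2 = 4 + 20^2 = 404
So there are 404 ground terms available for substitution.
The body mentions every one of the 2 quantified variables; since ground terms form a free algebra, no two substitutions collapse to the same formula.
Number of ground instances = 404^2 = 163216.

163216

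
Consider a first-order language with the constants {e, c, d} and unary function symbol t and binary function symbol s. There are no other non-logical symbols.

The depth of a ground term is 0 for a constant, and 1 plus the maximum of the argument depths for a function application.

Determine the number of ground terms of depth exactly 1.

Let N_k = |{terms of depth ≤ k}|. Then N_0 = 3 and N_k = 3 + N_{k-1} + N_{k-1}^2 for k ≥ 1 (one summand per function symbol, arity giving the exponent).
N_0 = 3
N_1 = 3 + 3 + 3^2 = 15
Terms of depth exactly 1: N_1 − N_0 = 15 − 3 = 12.

12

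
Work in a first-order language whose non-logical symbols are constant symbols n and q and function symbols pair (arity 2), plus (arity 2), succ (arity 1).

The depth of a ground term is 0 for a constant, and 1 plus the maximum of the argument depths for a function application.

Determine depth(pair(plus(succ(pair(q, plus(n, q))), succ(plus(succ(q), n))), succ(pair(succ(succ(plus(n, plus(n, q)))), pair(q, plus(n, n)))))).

depth(plus(n, q)) = 1 + max(0, 0) = 1
depth(pair(q, plus(n, q))) = 1 + max(0, 1) = 2
depth(succ(pair(q, plus(n, q)))) = 1 + depth(pair(q, plus(n, q))) = 1 + 2 = 3
depth(succ(q)) = 1 + depth(q) = 1 + 0 = 1
depth(plus(succ(q), n)) = 1 + max(1, 0) = 2
depth(succ(plus(succ(q), n))) = 1 + depth(plus(succ(q), n)) = 1 + 2 = 3
depth(plus(succ(pair(q, plus(n, q))), succ(plus(succ(q), n)))) = 1 + max(3, 3) = 4
depth(plus(n, plus(n, q))) = 1 + max(0, 1) = 2
depth(succ(plus(n, plus(n, q)))) = 1 + depth(plus(n, plus(n, q))) = 1 + 2 = 3
depth(succ(succ(plus(n, plus(n, q))))) = 1 + depth(succ(plus(n, plus(n, q)))) = 1 + 3 = 4
depth(plus(n, n)) = 1 + max(0, 0) = 1
depth(pair(q, plus(n, n))) = 1 + max(0, 1) = 2
depth(pair(succ(succ(plus(n, plus(n, q)))), pair(q, plus(n, n)))) = 1 + max(4, 2) = 5
depth(succ(pair(succ(succ(plus(n, plus(n, q)))), pair(q, plus(n, n))))) = 1 + depth(pair(succ(succ(plus(n, plus(n, q)))), pair(q, plus(n, n)))) = 1 + 5 = 6
depth(pair(plus(succ(pair(q, plus(n, q))), succ(plus(succ(q), n))), succ(pair(succ(succ(plus(n, plus(n, q)))), pair(q, plus(n, n)))))) = 1 + max(4, 6) = 7

7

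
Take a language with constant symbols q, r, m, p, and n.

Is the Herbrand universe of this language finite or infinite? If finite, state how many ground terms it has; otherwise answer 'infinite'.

There are no function symbols, so every ground term is one of the 5 constants.
The Herbrand universe is {q, r, m, p, n}, which is finite with 5 elements.

5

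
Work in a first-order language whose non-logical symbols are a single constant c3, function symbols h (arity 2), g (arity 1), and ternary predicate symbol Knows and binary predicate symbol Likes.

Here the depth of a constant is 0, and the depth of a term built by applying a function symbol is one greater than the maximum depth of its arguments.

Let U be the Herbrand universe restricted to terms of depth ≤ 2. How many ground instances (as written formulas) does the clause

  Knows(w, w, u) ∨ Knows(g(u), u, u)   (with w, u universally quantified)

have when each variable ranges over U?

Ground terms of depth ≤ 2:
  Let N_k count ground terms of depth at most k. Each non-constant term of depth ≤ k is some function symbol applied to depth-≤(k−1) arguments, giving N_k = 1 + N_{k-1}^2 + N_{k-1}.
  N_0 = 1
  N_1 = 1 + 1^2 + 1 = 3
  N_2 = 1 + 3^2 + 3 = 13
So there are 13 ground terms available for substitution.
The body mentions every one of the 2 quantified variables; since ground terms form a free algebra, no two substitutions collapse to the same formula.
Number of ground instances = 13^2 = 169.

169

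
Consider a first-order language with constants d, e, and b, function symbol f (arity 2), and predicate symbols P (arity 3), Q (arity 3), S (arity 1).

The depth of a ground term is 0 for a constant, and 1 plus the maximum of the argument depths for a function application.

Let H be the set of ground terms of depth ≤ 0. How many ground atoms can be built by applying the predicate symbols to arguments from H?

57

First count ground terms of depth ≤ 0.
Write N_k for the number of ground terms of depth ≤ k. A term of depth ≤ k is either a constant or a function symbol applied to arguments of depth ≤ k−1, so N_k = 3 + N_{k-1}^2.
N_0 = 3
Explicitly: d, e, b.
So |H| = 3.
For each predicate symbol, the number of ground atoms is |H| raised to its arity; summing:
  P: 3^3 = 27;  Q: 3^3 = 27;  S: 3
Total ground atoms: 27 + 27 + 3 = 57.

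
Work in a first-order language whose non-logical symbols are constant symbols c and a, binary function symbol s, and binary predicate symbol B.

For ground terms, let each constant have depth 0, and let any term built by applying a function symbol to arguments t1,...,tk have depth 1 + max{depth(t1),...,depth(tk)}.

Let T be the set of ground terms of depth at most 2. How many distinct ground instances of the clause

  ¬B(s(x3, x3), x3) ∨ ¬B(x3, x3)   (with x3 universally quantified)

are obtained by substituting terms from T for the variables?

Ground terms of depth ≤ 2:
  Count level by level. With function symbols s/2, the terms of depth ≤ k are the 2 constants together with each function applied to depth-≤(k−1) tuples, so N_k = 2 + N_{k-1}^2.
  N_0 = 2
  N_1 = 2 + 2^2 = 6
  N_2 = 2 + 6^2 = 38
So there are 38 ground terms available for substitution.
The body mentions the single quantified variable x3; since ground terms form a free algebra, no two substitutions collapse to the same formula.
Number of ground instances = 38.

38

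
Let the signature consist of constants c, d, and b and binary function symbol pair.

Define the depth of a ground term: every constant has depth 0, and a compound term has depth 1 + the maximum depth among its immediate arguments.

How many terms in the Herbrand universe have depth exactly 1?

9

Count level by level. With function symbols pair/2, the terms of depth ≤ k are the 3 constants together with each function applied to depth-≤(k−1) tuples, so N_k = 3 + N_{k-1}^2.
N_0 = 3
N_1 = 3 + 3^2 = 12
Terms of depth exactly 1: N_1 − N_0 = 12 − 3 = 9.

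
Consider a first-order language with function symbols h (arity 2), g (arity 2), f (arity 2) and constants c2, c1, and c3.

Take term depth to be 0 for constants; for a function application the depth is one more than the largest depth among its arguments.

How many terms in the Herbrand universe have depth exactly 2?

2673

Let N_k count ground terms of depth at most k. Each non-constant term of depth ≤ k is some function symbol applied to depth-≤(k−1) arguments, giving N_k = 3 + N_{k-1}^2 + N_{k-1}^2 + N_{k-1}^2.
N_0 = 3
N_1 = 3 + 3^2 + 3^2 + 3^2 = 30
N_2 = 3 + 30^2 + 30^2 + 30^2 = 2703
Terms of depth exactly 2: N_2 − N_1 = 2703 − 30 = 2673.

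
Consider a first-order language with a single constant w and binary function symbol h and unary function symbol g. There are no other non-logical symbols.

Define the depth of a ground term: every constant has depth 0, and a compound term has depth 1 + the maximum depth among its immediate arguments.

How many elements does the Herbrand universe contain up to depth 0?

1

Write N_k for the number of ground terms of depth ≤ k. A term of depth ≤ k is either a constant or a function symbol applied to arguments of depth ≤ k−1, so N_k = 1 + N_{k-1}^2 + N_{k-1}.
N_0 = 1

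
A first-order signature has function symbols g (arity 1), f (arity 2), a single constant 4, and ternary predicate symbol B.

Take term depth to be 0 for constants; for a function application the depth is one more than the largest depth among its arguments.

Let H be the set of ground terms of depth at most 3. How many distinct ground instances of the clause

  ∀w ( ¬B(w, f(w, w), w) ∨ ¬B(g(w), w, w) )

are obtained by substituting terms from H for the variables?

183

Ground terms of depth ≤ 3:
  Count level by level. With function symbols g/1, f/2, the terms of depth ≤ k are the 1 constant together with each function applied to depth-≤(k−1) tuples, so N_k = 1 + N_{k-1} + N_{k-1}^2.
  N_0 = 1
  N_1 = 1 + 1 + 1^2 = 3
  N_2 = 1 + 3 + 3^2 = 13
  N_3 = 1 + 13 + 13^2 = 183
So there are 183 ground terms available for substitution.
The variable w ranges independently over the available ground terms, and distinct assignments produce distinct instances.
Number of ground instances = 183.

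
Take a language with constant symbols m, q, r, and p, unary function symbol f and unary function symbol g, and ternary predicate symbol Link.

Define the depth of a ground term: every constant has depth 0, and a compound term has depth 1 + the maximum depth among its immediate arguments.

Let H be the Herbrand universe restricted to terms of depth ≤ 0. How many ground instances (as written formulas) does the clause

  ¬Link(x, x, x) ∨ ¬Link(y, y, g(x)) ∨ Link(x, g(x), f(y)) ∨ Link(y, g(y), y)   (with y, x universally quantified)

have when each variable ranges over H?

16

Ground terms of depth ≤ 0:
  Count level by level. With function symbols f/1, g/1, the terms of depth ≤ k are the 4 constants together with each function applied to depth-≤(k−1) tuples, so N_k = 4 + N_{k-1} + N_{k-1}.
  N_0 = 4
  Explicitly: m, q, r, p.
So there are 4 ground terms available for substitution.
There are 2 variables to instantiate (y, x), each occurring in at least one literal, so different choices give different ground instances.
Number of ground instances = 4^2 = 16.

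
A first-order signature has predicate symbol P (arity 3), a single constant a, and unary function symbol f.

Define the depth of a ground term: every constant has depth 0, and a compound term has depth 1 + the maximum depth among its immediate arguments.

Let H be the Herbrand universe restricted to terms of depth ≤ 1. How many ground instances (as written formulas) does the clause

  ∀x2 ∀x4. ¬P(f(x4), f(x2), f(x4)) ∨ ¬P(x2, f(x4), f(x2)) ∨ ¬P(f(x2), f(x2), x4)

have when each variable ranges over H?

Ground terms of depth ≤ 1:
  If N_k denotes the number of depth-≤k ground terms, the 1 constant gives N_0 = 1, and each function symbol of arity r contributes N_{k-1}^r new terms at level k: N_k = 1 + N_{k-1}.
  N_0 = 1
  N_1 = 1 + 1 = 2
So there are 2 ground terms available for substitution.
The clause has 2 distinct variables (x2, x4), each appearing in the body. In the free term algebra distinct substitutions yield syntactically distinct ground instances.
Number of ground instances = 2^2 = 4.

4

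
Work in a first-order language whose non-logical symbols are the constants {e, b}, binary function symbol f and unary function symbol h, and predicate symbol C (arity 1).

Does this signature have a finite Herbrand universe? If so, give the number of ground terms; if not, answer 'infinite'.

infinite

The signature has at least one function symbol (f, arity 2) and at least one constant (e).
Iterating f gives infinitely many distinct ground terms: e, f(e, e), f(f(e, e), f(e, e)), ...
So the Herbrand universe is infinite.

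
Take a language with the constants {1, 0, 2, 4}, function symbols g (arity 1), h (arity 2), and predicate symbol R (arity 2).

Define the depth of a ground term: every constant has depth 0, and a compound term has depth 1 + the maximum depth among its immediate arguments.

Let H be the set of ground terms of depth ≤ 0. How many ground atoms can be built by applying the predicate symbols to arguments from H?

16

First count ground terms of depth ≤ 0.
Count level by level. With function symbols g/1, h/2, the terms of depth ≤ k are the 4 constants together with each function applied to depth-≤(k−1) tuples, so N_k = 4 + N_{k-1} + N_{k-1}^2.
N_0 = 4
Explicitly: 1, 0, 2, 4.
So |H| = 4.
A ground atom is a predicate applied to a tuple of terms from H, so the count is the sum over predicates of |H|^arity:
  R: 4^2 = 16
Total ground atoms: 16.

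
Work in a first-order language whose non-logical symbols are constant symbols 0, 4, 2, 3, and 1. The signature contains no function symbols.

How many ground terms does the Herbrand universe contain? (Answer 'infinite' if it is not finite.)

There are no function symbols, so every ground term is one of the 5 constants.
The Herbrand universe is {0, 4, 2, 3, 1}, which is finite with 5 elements.

5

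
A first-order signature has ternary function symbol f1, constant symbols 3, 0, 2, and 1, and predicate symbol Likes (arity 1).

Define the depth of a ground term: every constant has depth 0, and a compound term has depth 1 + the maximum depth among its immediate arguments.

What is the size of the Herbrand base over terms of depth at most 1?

First count ground terms of depth ≤ 1.
Let N_k count ground terms of depth at most k. Each non-constant term of depth ≤ k is some function symbol applied to depth-≤(k−1) arguments, giving N_k = 4 + N_{k-1}^3.
N_0 = 4
N_1 = 4 + 4^3 = 68
So |H| = 68.
For each predicate symbol, the number of ground atoms is |H| raised to its arity; summing:
  Likes: 68
Total ground atoms: 68.

68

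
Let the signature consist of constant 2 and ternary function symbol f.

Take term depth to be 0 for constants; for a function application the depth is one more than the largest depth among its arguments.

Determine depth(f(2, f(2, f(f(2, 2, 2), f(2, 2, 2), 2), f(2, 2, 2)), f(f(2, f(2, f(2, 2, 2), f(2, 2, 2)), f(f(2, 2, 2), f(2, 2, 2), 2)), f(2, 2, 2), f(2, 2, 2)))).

depth(f(2, 2, 2)) = 1 + max(0, 0, 0) = 1
depth(f(f(2, 2, 2), f(2, 2, 2), 2)) = 1 + max(1, 1, 0) = 2
depth(f(2, f(f(2, 2, 2), f(2, 2, 2), 2), f(2, 2, 2))) = 1 + max(0, 2, 1) = 3
depth(f(2, f(2, 2, 2), f(2, 2, 2))) = 1 + max(0, 1, 1) = 2
depth(f(2, f(2, f(2, 2, 2), f(2, 2, 2)), f(f(2, 2, 2), f(2, 2, 2), 2))) = 1 + max(0, 2, 2) = 3
depth(f(f(2, f(2, f(2, 2, 2), f(2, 2, 2)), f(f(2, 2, 2), f(2, 2, 2), 2)), f(2, 2, 2), f(2, 2, 2))) = 1 + max(3, 1, 1) = 4
depth(f(2, f(2, f(f(2, 2, 2), f(2, 2, 2), 2), f(2, 2, 2)), f(f(2, f(2, f(2, 2, 2), f(2, 2, 2)), f(f(2, 2, 2), f(2, 2, 2), 2)), f(2, 2, 2), f(2, 2, 2)))) = 1 + max(0, 3, 4) = 5

5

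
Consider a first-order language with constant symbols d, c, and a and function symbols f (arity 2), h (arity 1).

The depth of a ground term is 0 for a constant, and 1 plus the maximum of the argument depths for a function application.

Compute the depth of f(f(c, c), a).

2

depth(f(c, c)) = 1 + max(0, 0) = 1
depth(f(f(c, c), a)) = 1 + max(1, 0) = 2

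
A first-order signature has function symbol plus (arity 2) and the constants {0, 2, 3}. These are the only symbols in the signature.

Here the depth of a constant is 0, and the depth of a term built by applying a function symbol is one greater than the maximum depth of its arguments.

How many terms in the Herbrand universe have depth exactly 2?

Write N_k for the number of ground terms of depth ≤ k. A term of depth ≤ k is either a constant or a function symbol applied to arguments of depth ≤ k−1, so N_k = 3 + N_{k-1}^2.
N_0 = 3
N_1 = 3 + 3^2 = 12
N_2 = 3 + 12^2 = 147
Terms of depth exactly 2: N_2 − N_1 = 147 − 12 = 135.

135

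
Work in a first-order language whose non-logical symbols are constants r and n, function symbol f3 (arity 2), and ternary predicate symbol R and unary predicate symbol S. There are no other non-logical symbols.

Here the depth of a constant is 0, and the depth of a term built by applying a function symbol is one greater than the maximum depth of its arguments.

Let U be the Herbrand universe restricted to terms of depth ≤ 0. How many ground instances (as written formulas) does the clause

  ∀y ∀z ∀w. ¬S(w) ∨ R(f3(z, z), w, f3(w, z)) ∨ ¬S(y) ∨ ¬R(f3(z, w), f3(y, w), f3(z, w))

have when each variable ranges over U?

8

Ground terms of depth ≤ 0:
  Let N_k = |{terms of depth ≤ k}|. Then N_0 = 2 and N_k = 2 + N_{k-1}^2 for k ≥ 1 (one summand per function symbol, arity giving the exponent).
  N_0 = 2
  Explicitly: r, n.
So there are 2 ground terms available for substitution.
There are 3 variables to instantiate (y, z, w), each occurring in at least one literal, so different choices give different ground instances.
Number of ground instances = 2^3 = 8.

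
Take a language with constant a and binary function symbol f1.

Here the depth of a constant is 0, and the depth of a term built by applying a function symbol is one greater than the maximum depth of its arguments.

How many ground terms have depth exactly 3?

If N_k denotes the number of depth-≤k ground terms, the 1 constant gives N_0 = 1, and each function symbol of arity r contributes N_{k-1}^r new terms at level k: N_k = 1 + N_{k-1}^2.
N_0 = 1
N_1 = 1 + 1^2 = 2
N_2 = 1 + 2^2 = 5
N_3 = 1 + 5^2 = 26
Terms of depth exactly 3: N_3 − N_2 = 26 − 5 = 21.

21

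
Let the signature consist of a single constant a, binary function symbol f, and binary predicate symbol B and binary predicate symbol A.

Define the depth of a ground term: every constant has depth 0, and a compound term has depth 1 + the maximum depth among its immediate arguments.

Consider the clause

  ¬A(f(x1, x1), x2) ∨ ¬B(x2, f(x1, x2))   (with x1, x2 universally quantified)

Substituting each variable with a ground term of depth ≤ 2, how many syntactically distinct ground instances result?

Ground terms of depth ≤ 2:
  Let N_k = |{terms of depth ≤ k}|. Then N_0 = 1 and N_k = 1 + N_{k-1}^2 for k ≥ 1 (one summand per function symbol, arity giving the exponent).
  N_0 = 1
  N_1 = 1 + 1^2 = 2
  N_2 = 1 + 2^2 = 5
  Explicitly: a, f(a, a), f(a, f(a, a)), f(f(a, a), a), f(f(a, a), f(a, a)).
So there are 5 ground terms available for substitution.
The body mentions every one of the 2 quantified variables; since ground terms form a free algebra, no two substitutions collapse to the same formula.
Number of ground instances = 5^2 = 25.

25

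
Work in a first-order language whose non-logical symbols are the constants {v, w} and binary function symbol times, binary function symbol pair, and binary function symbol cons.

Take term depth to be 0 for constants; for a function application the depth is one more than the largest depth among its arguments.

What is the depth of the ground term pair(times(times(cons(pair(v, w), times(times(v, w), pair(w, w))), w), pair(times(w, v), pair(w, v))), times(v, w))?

depth(pair(v, w)) = 1 + max(0, 0) = 1
depth(times(v, w)) = 1 + max(0, 0) = 1
depth(pair(w, w)) = 1 + max(0, 0) = 1
depth(times(times(v, w), pair(w, w))) = 1 + max(1, 1) = 2
depth(cons(pair(v, w), times(times(v, w), pair(w, w)))) = 1 + max(1, 2) = 3
depth(times(cons(pair(v, w), times(times(v, w), pair(w, w))), w)) = 1 + max(3, 0) = 4
depth(times(w, v)) = 1 + max(0, 0) = 1
depth(pair(w, v)) = 1 + max(0, 0) = 1
depth(pair(times(w, v), pair(w, v))) = 1 + max(1, 1) = 2
depth(times(times(cons(pair(v, w), times(times(v, w), pair(w, w))), w), pair(times(w, v), pair(w, v)))) = 1 + max(4, 2) = 5
depth(pair(times(times(cons(pair(v, w), times(times(v, w), pair(w, w))), w), pair(times(w, v), pair(w, v))), times(v, w))) = 1 + max(5, 1) = 6

6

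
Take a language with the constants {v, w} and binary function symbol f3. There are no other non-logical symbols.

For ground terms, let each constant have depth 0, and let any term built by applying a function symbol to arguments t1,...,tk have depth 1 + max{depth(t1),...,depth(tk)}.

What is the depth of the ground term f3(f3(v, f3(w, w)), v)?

depth(f3(w, w)) = 1 + max(0, 0) = 1
depth(f3(v, f3(w, w))) = 1 + max(0, 1) = 2
depth(f3(f3(v, f3(w, w)), v)) = 1 + max(2, 0) = 3

3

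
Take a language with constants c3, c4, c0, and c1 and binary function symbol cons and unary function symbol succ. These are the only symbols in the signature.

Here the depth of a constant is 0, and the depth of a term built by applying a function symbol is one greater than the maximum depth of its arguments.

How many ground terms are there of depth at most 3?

365424

Write N_k for the number of ground terms of depth ≤ k. A term of depth ≤ k is either a constant or a function symbol applied to arguments of depth ≤ k−1, so N_k = 4 + N_{k-1}^2 + N_{k-1}.
N_0 = 4
N_1 = 4 + 4^2 + 4 = 24
N_2 = 4 + 24^2 + 24 = 604
N_3 = 4 + 604^2 + 604 = 365424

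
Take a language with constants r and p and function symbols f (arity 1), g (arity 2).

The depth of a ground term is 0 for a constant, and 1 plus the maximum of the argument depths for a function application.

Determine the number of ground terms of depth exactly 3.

Let N_k count ground terms of depth at most k. Each non-constant term of depth ≤ k is some function symbol applied to depth-≤(k−1) arguments, giving N_k = 2 + N_{k-1} + N_{k-1}^2.
N_0 = 2
N_1 = 2 + 2 + 2^2 = 8
N_2 = 2 + 8 + 8^2 = 74
N_3 = 2 + 74 + 74^2 = 5552
Terms of depth exactly 3: N_3 − N_2 = 5552 − 74 = 5478.

5478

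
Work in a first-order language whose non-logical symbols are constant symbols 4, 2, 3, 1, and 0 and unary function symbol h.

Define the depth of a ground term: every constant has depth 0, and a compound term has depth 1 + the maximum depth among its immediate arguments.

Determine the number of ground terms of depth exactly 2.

Count level by level. With function symbols h/1, the terms of depth ≤ k are the 5 constants together with each function applied to depth-≤(k−1) tuples, so N_k = 5 + N_{k-1}.
N_0 = 5
N_1 = 5 + 5 = 10
N_2 = 5 + 10 = 15
Terms of depth exactly 2: N_2 − N_1 = 15 − 10 = 5.

5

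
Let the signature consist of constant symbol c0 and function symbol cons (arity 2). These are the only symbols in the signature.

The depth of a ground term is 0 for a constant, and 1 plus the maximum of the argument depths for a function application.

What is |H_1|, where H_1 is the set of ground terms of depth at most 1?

Count level by level. With function symbols cons/2, the terms of depth ≤ k are the 1 constant together with each function applied to depth-≤(k−1) tuples, so N_k = 1 + N_{k-1}^2.
N_0 = 1
N_1 = 1 + 1^2 = 2

2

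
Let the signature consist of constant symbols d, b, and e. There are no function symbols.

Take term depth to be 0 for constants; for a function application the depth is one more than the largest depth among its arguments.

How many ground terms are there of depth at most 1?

3

With no function symbols every ground term is a constant, so there are exactly 3 ground terms at every depth bound.
N_0 = 3
N_1 = 3
Explicitly: d, b, e.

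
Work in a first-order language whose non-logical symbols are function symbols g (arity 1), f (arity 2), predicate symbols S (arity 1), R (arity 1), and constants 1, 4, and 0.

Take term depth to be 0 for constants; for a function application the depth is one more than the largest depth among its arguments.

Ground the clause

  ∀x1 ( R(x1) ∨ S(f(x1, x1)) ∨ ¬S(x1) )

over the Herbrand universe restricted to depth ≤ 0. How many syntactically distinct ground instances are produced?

Ground terms of depth ≤ 0:
  Let N_k = |{terms of depth ≤ k}|. Then N_0 = 3 and N_k = 3 + N_{k-1} + N_{k-1}^2 for k ≥ 1 (one summand per function symbol, arity giving the exponent).
  N_0 = 3
  Explicitly: 1, 4, 0.
So there are 3 ground terms available for substitution.
The clause has 1 distinct variable (x1), which appears in the body. In the free term algebra distinct substitutions yield syntactically distinct ground instances.
Number of ground instances = 3.

3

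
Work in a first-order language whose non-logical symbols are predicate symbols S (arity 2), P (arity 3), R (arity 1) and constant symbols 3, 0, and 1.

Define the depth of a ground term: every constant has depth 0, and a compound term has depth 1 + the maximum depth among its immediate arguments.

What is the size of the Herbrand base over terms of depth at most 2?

First count ground terms of depth ≤ 2.
With no function symbols every ground term is a constant, so there are exactly 3 ground terms at every depth bound.
N_0 = 3
N_1 = 3
N_2 = 3
Explicitly: 3, 0, 1.
So |H| = 3.
For each predicate symbol, the number of ground atoms is |H| raised to its arity; summing:
  S: 3^2 = 9;  P: 3^3 = 27;  R: 3
Total ground atoms: 9 + 27 + 3 = 39.

39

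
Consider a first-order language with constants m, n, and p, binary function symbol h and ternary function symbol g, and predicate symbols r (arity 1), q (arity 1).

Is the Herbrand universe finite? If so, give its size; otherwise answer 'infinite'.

infinite

The signature has at least one function symbol (h, arity 2) and at least one constant (m).
Iterating h gives infinitely many distinct ground terms: m, h(m, m), h(h(m, m), h(m, m)), ...
So the Herbrand universe is infinite.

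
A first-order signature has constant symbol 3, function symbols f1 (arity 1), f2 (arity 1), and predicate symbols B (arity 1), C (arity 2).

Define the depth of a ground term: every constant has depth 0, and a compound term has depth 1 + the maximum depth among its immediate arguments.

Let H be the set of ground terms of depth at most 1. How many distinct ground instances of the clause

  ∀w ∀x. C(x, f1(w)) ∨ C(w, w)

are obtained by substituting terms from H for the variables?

Ground terms of depth ≤ 1:
  Let N_k count ground terms of depth at most k. Each non-constant term of depth ≤ k is some function symbol applied to depth-≤(k−1) arguments, giving N_k = 1 + N_{k-1} + N_{k-1}.
  N_0 = 1
  N_1 = 1 + 1 + 1 = 3
  Explicitly: 3, f1(3), f2(3).
So there are 3 ground terms available for substitution.
The clause has 2 distinct variables (w, x), each appearing in the body. In the free term algebra distinct substitutions yield syntactically distinct ground instances.
Number of ground instances = 3^2 = 9.

9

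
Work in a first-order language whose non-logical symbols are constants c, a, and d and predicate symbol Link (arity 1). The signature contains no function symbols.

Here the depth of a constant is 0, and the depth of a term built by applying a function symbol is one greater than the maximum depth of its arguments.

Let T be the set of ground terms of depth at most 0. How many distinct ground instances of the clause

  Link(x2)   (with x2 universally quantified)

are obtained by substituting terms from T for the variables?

3

Ground terms of depth ≤ 0:
  With no function symbols every ground term is a constant, so there are exactly 3 ground terms at every depth bound.
  N_0 = 3
So there are 3 ground terms available for substitution.
The clause has 1 distinct variable (x2), which appears in the body. In the free term algebra distinct substitutions yield syntactically distinct ground instances.
Number of ground instances = 3.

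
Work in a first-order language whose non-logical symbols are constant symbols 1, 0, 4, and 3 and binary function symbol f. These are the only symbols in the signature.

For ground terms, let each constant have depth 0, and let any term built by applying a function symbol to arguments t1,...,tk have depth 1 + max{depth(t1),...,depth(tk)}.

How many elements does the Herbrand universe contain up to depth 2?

Let N_k count ground terms of depth at most k. Each non-constant term of depth ≤ k is some function symbol applied to depth-≤(k−1) arguments, giving N_k = 4 + N_{k-1}^2.
N_0 = 4
N_1 = 4 + 4^2 = 20
N_2 = 4 + 20^2 = 404

404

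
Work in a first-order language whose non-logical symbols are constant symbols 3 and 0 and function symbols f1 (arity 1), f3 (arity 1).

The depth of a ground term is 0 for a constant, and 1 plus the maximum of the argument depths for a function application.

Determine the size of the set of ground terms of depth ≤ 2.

Write N_k for the number of ground terms of depth ≤ k. A term of depth ≤ k is either a constant or a function symbol applied to arguments of depth ≤ k−1, so N_k = 2 + N_{k-1} + N_{k-1}.
N_0 = 2
N_1 = 2 + 2 + 2 = 6
N_2 = 2 + 6 + 6 = 14

14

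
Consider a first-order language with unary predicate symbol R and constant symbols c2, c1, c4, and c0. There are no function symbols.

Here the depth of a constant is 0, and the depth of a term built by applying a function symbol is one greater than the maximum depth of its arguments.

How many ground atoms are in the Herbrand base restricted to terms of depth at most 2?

4

First count ground terms of depth ≤ 2.
With no function symbols every ground term is a constant, so there are exactly 4 ground terms at every depth bound.
N_0 = 4
N_1 = 4
N_2 = 4
So |H| = 4.
A ground atom is a predicate applied to a tuple of terms from H, so the count is the sum over predicates of |H|^arity:
  R: 4
Total ground atoms: 4.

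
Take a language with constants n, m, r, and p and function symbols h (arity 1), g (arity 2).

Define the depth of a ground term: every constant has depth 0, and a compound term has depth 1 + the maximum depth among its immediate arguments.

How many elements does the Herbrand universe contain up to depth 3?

If N_k denotes the number of depth-≤k ground terms, the 4 constants give N_0 = 4, and each function symbol of arity r contributes N_{k-1}^r new terms at level k: N_k = 4 + N_{k-1} + N_{k-1}^2.
N_0 = 4
N_1 = 4 + 4 + 4^2 = 24
N_2 = 4 + 24 + 24^2 = 604
N_3 = 4 + 604 + 604^2 = 365424

365424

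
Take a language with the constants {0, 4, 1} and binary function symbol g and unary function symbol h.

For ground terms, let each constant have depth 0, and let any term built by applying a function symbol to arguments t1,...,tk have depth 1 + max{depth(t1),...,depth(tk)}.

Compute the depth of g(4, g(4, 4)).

depth(g(4, 4)) = 1 + max(0, 0) = 1
depth(g(4, g(4, 4))) = 1 + max(0, 1) = 2

2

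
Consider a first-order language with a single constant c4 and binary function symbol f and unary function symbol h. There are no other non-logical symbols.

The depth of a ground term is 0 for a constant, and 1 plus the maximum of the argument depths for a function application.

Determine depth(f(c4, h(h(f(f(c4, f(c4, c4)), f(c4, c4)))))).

depth(f(c4, c4)) = 1 + max(0, 0) = 1
depth(f(c4, f(c4, c4))) = 1 + max(0, 1) = 2
depth(f(f(c4, f(c4, c4)), f(c4, c4))) = 1 + max(2, 1) = 3
depth(h(f(f(c4, f(c4, c4)), f(c4, c4)))) = 1 + depth(f(f(c4, f(c4, c4)), f(c4, c4))) = 1 + 3 = 4
depth(h(h(f(f(c4, f(c4, c4)), f(c4, c4))))) = 1 + depth(h(f(f(c4, f(c4, c4)), f(c4, c4)))) = 1 + 4 = 5
depth(f(c4, h(h(f(f(c4, f(c4, c4)), f(c4, c4)))))) = 1 + max(0, 5) = 6

6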